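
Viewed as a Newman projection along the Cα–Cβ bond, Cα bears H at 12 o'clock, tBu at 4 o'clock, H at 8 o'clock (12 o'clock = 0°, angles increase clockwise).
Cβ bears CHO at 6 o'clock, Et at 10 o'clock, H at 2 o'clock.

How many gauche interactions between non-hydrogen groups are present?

1

Non-H gauche pairs: tBu(120°)/CHO(180°) — 1 interaction.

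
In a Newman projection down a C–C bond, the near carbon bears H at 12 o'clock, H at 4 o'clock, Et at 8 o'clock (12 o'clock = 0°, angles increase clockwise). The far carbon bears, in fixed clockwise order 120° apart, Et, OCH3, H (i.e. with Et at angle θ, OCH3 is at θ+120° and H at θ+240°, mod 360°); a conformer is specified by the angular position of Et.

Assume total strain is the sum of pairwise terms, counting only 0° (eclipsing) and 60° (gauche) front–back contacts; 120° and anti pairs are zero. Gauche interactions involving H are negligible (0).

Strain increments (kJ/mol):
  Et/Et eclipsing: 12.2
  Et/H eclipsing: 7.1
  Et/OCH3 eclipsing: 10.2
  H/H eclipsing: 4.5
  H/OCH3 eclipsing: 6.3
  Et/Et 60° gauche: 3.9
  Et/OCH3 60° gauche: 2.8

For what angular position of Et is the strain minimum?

60°

Et at 0° (eclipsed): H–Et eclipsed, H–OCH3 eclipsed, Et–H eclipsed; 7.1 + 6.3 + 7.1 = 20.5 kJ/mol.
Et at 60° (staggered): Et–OCH3 gauche; 2.8 = 2.8 kJ/mol.
Et at 120° (eclipsed): H–H eclipsed, H–Et eclipsed, Et–OCH3 eclipsed; 4.5 + 7.1 + 10.2 = 21.8 kJ/mol.
Et at 180° (staggered): Et–Et gauche, Et–OCH3 gauche; 3.9 + 2.8 = 6.7 kJ/mol.
Et at 240° (eclipsed): H–OCH3 eclipsed, H–H eclipsed, Et–Et eclipsed; 6.3 + 4.5 + 12.2 = 23.0 kJ/mol.
Et at 300° (staggered): Et–Et gauche; 3.9 = 3.9 kJ/mol.
The minimum (2.8 kJ/mol) occurs with Et at 60°.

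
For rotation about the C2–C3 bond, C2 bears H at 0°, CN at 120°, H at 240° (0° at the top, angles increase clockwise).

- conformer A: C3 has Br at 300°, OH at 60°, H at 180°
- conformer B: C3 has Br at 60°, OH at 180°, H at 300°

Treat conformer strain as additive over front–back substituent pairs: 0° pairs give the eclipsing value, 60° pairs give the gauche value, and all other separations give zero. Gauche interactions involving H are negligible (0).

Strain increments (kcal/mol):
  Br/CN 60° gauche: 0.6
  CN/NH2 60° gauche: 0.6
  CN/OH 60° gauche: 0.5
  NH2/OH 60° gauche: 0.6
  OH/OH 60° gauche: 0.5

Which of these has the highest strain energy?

A is staggered. CN at 120° is gauche with OH at 60° (0.5). Total 0.5 kcal/mol.
B is staggered. CN at 120° is gauche with Br at 60° (0.6); CN at 120° is gauche with OH at 180° (0.5). Total 1.1 kcal/mol.
B has the highest total (1.1 kcal/mol).

B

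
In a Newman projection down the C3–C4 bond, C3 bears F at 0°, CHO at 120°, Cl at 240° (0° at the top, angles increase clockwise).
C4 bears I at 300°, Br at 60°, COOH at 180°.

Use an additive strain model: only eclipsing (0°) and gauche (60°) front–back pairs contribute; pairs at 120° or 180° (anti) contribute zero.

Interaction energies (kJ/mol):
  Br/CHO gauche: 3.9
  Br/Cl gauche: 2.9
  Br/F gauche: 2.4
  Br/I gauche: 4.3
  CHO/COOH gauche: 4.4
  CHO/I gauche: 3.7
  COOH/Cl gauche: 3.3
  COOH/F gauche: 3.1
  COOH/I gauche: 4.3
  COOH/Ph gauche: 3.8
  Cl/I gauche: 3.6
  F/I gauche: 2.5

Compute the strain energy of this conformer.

This conformer (staggered): F–I gauche, F–Br gauche, CHO–Br gauche, CHO–COOH gauche, Cl–I gauche, Cl–COOH gauche; 2.5 + 2.4 + 3.9 + 4.4 + 3.6 + 3.3 = 20.1 kJ/mol.

20.1 kJ/mol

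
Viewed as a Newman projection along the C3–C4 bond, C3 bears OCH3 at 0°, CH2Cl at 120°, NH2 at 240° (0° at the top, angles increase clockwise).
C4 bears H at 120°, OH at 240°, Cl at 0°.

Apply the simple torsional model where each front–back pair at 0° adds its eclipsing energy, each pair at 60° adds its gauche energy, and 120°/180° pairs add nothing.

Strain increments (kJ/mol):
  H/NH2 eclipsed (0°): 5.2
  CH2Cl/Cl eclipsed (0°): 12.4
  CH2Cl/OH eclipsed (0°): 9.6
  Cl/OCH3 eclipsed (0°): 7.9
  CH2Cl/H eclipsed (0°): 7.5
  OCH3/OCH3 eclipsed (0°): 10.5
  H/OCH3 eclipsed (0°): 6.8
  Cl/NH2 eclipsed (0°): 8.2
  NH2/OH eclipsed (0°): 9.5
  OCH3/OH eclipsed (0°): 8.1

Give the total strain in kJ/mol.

This conformer (eclipsed): OCH3–Cl eclipsed, CH2Cl–H eclipsed, NH2–OH eclipsed; 7.9 + 7.5 + 9.5 = 24.9 kJ/mol.

24.9 kJ/mol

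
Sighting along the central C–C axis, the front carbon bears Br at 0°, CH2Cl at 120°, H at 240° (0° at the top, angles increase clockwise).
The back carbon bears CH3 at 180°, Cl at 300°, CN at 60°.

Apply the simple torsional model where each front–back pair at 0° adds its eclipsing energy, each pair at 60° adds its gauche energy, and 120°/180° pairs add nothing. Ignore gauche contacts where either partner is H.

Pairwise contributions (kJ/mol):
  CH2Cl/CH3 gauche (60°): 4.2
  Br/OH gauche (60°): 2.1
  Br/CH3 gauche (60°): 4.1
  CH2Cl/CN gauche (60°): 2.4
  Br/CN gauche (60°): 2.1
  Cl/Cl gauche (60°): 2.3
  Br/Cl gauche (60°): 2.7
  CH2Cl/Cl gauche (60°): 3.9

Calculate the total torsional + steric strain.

This conformer (staggered): Br–Cl gauche, Br–CN gauche, CH2Cl–CH3 gauche, CH2Cl–CN gauche; 2.7 + 2.1 + 4.2 + 2.4 = 11.4 kJ/mol.

11.4 kJ/mol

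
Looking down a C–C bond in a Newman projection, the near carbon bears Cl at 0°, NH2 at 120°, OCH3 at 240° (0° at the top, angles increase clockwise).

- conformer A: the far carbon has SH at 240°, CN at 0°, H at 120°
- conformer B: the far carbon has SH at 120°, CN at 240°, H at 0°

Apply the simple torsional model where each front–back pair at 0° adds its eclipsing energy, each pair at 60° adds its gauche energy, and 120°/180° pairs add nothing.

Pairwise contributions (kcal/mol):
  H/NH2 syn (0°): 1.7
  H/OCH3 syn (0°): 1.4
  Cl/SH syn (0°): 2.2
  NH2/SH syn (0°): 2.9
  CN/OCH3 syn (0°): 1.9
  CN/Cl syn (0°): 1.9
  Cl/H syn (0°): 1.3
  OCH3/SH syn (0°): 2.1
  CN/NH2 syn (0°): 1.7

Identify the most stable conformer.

A

A (eclipsed): Cl–CN eclipsed, NH2–H eclipsed, OCH3–SH eclipsed; 1.9 + 1.7 + 2.1 = 5.7 kcal/mol.
B (eclipsed): Cl–H eclipsed, NH2–SH eclipsed, OCH3–CN eclipsed; 1.3 + 2.9 + 1.9 = 6.1 kcal/mol.
A has the lowest total (5.7 kcal/mol).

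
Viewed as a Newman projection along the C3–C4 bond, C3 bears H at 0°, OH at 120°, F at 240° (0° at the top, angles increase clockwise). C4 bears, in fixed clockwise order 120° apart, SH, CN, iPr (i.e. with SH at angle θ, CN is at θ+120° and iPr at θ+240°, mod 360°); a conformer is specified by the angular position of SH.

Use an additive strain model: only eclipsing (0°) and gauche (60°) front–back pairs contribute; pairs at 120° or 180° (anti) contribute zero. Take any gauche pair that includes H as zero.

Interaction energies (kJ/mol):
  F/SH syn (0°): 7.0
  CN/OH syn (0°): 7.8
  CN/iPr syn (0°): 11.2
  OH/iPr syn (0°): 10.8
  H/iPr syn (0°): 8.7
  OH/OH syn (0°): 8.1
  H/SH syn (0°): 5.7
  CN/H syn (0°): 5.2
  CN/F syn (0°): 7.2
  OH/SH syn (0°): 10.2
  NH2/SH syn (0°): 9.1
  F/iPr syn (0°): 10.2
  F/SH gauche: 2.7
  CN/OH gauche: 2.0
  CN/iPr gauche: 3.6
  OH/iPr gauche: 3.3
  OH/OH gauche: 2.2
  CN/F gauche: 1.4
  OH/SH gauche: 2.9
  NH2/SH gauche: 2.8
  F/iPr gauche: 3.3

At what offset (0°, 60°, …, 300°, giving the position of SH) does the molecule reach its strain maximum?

SH at 0° (eclipsed): H–SH eclipsed, OH–CN eclipsed, F–iPr eclipsed; 5.7 + 7.8 + 10.2 = 23.7 kJ/mol.
SH at 60° (staggered): OH–SH gauche, OH–CN gauche, F–CN gauche, F–iPr gauche; 2.9 + 2.0 + 1.4 + 3.3 = 9.6 kJ/mol.
SH at 120° (eclipsed): H–iPr eclipsed, OH–SH eclipsed, F–CN eclipsed; 8.7 + 10.2 + 7.2 = 26.1 kJ/mol.
SH at 180° (staggered): OH–SH gauche, OH–iPr gauche, F–SH gauche, F–CN gauche; 2.9 + 3.3 + 2.7 + 1.4 = 10.3 kJ/mol.
SH at 240° (eclipsed): H–CN eclipsed, OH–iPr eclipsed, F–SH eclipsed; 5.2 + 10.8 + 7.0 = 23.0 kJ/mol.
SH at 300° (staggered): OH–CN gauche, OH–iPr gauche, F–SH gauche, F–iPr gauche; 2.0 + 3.3 + 2.7 + 3.3 = 11.3 kJ/mol.
The maximum (26.1 kJ/mol) occurs with SH at 120°.

120°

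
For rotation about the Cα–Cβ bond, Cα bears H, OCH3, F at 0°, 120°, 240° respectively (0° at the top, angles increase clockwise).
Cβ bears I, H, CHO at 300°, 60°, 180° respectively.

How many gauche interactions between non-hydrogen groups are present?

3

Non-H gauche pairs: OCH3(120°)/CHO(180°); F(240°)/I(300°); F(240°)/CHO(180°) — 3 interactions.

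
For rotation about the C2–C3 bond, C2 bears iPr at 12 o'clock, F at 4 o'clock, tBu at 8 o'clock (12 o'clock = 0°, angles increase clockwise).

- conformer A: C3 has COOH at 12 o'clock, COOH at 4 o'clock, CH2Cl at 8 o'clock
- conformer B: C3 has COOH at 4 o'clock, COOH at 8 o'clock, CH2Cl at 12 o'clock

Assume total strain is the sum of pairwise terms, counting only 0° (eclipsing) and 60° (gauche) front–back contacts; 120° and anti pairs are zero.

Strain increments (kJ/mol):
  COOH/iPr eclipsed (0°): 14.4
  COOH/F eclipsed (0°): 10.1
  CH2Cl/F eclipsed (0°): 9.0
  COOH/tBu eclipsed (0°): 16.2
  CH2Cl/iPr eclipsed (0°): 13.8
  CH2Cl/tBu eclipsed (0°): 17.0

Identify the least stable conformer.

A (eclipsed): iPr–COOH eclipsed, F–COOH eclipsed, tBu–CH2Cl eclipsed; 14.4 + 10.1 + 17.0 = 41.5 kJ/mol.
B (eclipsed): iPr–CH2Cl eclipsed, F–COOH eclipsed, tBu–COOH eclipsed; 13.8 + 10.1 + 16.2 = 40.1 kJ/mol.
A has the highest total (41.5 kJ/mol).

A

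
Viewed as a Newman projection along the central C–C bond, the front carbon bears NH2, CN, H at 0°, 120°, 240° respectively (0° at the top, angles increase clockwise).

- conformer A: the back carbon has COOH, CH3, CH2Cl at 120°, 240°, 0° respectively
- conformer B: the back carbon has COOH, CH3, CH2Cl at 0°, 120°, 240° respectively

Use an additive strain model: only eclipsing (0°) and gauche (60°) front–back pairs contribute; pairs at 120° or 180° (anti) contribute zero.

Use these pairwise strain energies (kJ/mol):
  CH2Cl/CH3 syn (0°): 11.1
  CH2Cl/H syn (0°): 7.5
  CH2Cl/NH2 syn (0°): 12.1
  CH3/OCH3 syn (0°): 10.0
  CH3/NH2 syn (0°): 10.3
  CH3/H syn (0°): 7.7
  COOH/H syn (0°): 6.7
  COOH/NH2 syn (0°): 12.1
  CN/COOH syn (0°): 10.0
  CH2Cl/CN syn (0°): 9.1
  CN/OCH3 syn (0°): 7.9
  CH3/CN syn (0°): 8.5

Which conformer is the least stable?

A

A is eclipsed. NH2 at 0° is eclipsed with CH2Cl at 0° (12.1); CN at 120° is eclipsed with COOH at 120° (10.0); H at 240° is eclipsed with CH3 at 240° (7.7). Total 29.8 kJ/mol.
B is eclipsed. NH2 at 0° is eclipsed with COOH at 0° (12.1); CN at 120° is eclipsed with CH3 at 120° (8.5); H at 240° is eclipsed with CH2Cl at 240° (7.5). Total 28.1 kJ/mol.
A has the highest total (29.8 kJ/mol).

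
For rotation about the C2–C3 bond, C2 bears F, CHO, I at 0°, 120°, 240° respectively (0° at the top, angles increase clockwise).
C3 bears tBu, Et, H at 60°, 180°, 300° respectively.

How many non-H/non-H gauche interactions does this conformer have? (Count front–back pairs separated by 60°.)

4

Non-H gauche pairs: F(0°)/tBu(60°); CHO(120°)/tBu(60°); CHO(120°)/Et(180°); I(240°)/Et(180°) — 4 interactions.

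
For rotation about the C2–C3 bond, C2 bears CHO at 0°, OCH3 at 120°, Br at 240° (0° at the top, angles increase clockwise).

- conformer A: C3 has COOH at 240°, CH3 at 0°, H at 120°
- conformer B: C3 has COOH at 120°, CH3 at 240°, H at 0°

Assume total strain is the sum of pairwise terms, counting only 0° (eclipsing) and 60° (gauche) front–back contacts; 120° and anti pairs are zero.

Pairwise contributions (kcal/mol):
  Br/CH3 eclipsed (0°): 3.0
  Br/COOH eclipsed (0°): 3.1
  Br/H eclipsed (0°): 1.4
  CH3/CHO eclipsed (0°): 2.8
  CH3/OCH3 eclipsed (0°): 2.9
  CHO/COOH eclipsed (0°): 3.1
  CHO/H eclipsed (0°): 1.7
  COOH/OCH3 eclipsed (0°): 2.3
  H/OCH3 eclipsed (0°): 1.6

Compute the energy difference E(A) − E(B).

+0.5 kcal/mol

A (eclipsed): CHO(0°)/CH3(0°) eclipsed 2.8; OCH3(120°)/H(120°) eclipsed 1.6; Br(240°)/COOH(240°) eclipsed 3.1 → 7.5 kcal/mol.
B (eclipsed): CHO(0°)/H(0°) eclipsed 1.7; OCH3(120°)/COOH(120°) eclipsed 2.3; Br(240°)/CH3(240°) eclipsed 3.0 → 7.0 kcal/mol.
E(A) − E(B) = 7.5 − 7.0 = +0.5 kcal/mol.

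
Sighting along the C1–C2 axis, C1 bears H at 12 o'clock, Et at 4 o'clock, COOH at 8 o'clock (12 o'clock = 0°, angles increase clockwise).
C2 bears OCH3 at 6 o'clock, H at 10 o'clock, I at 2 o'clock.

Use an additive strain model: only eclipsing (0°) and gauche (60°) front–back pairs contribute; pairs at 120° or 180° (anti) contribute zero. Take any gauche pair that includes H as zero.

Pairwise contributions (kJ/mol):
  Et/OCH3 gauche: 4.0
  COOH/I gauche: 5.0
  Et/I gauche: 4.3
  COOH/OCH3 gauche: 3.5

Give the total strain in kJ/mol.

11.8 kJ/mol

This conformer is staggered. Et at 120° is gauche with OCH3 at 180° (4.0); Et at 120° is gauche with I at 60° (4.3); COOH at 240° is gauche with OCH3 at 180° (3.5). Total 11.8 kJ/mol.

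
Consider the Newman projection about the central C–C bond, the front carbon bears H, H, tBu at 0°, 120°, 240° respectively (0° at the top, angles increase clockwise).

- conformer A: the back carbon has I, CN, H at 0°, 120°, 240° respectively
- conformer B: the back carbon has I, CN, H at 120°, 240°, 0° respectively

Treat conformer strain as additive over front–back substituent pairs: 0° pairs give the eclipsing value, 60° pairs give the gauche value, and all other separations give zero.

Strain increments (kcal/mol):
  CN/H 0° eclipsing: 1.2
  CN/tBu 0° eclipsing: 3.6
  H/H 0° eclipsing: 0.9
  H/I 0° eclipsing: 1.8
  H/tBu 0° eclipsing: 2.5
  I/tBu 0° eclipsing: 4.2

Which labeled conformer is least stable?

A (eclipsed): H–I eclipsed, H–CN eclipsed, tBu–H eclipsed; 1.8 + 1.2 + 2.5 = 5.5 kcal/mol.
B (eclipsed): H–H eclipsed, H–I eclipsed, tBu–CN eclipsed; 0.9 + 1.8 + 3.6 = 6.3 kcal/mol.
B has the highest total (6.3 kcal/mol).

B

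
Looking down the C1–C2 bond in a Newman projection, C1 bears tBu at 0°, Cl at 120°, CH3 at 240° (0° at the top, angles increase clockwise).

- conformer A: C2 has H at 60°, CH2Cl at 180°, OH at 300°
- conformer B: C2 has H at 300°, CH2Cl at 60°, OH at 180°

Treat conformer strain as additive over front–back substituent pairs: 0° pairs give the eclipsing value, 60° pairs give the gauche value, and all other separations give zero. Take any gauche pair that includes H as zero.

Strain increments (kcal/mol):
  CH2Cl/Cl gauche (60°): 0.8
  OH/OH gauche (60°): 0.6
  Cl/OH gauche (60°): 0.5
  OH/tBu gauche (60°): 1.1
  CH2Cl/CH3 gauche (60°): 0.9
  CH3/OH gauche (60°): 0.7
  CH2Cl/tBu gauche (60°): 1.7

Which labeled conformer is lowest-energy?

A (staggered): tBu–OH gauche, Cl–CH2Cl gauche, CH3–CH2Cl gauche, CH3–OH gauche; 1.1 + 0.8 + 0.9 + 0.7 = 3.5 kcal/mol.
B (staggered): tBu–CH2Cl gauche, Cl–CH2Cl gauche, Cl–OH gauche, CH3–OH gauche; 1.7 + 0.8 + 0.5 + 0.7 = 3.7 kcal/mol.
A has the lowest total (3.5 kcal/mol).

A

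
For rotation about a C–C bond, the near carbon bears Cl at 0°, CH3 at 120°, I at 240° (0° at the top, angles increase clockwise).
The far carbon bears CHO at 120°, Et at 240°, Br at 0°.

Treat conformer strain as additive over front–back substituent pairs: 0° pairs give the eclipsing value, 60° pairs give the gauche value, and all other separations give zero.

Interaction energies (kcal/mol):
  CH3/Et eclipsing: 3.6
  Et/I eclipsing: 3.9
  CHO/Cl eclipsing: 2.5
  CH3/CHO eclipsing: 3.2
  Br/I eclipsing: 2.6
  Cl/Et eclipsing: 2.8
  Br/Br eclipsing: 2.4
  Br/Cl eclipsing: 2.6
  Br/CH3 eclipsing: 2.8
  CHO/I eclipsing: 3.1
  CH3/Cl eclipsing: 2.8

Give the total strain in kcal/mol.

9.7 kcal/mol

This conformer (eclipsed): Cl–Br eclipsed, CH3–CHO eclipsed, I–Et eclipsed; 2.6 + 3.2 + 3.9 = 9.7 kcal/mol.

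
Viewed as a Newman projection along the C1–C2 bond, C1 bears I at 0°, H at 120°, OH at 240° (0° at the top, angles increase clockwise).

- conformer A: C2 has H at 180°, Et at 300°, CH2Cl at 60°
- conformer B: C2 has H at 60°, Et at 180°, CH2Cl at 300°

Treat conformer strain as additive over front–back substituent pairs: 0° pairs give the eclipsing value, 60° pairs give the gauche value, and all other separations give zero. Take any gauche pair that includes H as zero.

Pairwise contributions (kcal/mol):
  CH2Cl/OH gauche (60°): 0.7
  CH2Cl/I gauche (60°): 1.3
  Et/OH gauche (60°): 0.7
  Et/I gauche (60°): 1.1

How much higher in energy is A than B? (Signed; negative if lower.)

+0.4 kcal/mol

A (staggered): I–Et gauche, I–CH2Cl gauche, OH–Et gauche; 1.1 + 1.3 + 0.7 = 3.1 kcal/mol.
B (staggered): I–CH2Cl gauche, OH–Et gauche, OH–CH2Cl gauche; 1.3 + 0.7 + 0.7 = 2.7 kcal/mol.
E(A) − E(B) = 3.1 − 2.7 = +0.4 kcal/mol.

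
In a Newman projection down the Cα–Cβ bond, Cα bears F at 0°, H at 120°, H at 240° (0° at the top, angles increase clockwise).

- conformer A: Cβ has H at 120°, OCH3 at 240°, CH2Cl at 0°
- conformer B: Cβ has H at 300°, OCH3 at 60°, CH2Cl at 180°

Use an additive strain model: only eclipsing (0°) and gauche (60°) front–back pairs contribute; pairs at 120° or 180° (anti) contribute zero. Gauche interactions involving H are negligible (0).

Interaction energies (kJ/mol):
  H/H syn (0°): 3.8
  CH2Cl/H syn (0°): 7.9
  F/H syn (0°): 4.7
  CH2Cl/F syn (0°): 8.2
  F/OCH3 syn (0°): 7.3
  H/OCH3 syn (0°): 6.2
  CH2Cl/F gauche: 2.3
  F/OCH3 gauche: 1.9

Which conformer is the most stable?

B

A is eclipsed. F at 0° is eclipsed with CH2Cl at 0° (8.2); H at 120° is eclipsed with H at 120° (3.8); H at 240° is eclipsed with OCH3 at 240° (6.2). Total 18.2 kJ/mol.
B is staggered. F at 0° is gauche with OCH3 at 60° (1.9). Total 1.9 kJ/mol.
B has the lowest total (1.9 kJ/mol).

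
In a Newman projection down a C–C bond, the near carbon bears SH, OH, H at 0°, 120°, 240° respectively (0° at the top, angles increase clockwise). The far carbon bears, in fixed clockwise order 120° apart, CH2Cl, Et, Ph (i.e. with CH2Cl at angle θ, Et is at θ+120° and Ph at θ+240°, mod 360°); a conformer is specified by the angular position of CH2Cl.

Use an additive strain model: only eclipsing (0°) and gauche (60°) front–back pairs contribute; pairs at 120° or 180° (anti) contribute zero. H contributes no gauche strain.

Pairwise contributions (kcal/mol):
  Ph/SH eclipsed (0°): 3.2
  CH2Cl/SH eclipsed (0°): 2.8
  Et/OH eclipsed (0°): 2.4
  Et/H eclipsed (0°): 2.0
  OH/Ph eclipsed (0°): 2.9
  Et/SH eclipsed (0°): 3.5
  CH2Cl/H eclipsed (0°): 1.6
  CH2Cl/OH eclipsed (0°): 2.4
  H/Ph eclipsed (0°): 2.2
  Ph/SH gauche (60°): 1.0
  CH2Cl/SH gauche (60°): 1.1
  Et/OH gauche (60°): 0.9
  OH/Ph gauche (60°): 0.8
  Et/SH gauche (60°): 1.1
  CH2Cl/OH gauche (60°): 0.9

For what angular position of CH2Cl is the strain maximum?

CH2Cl at 0° (eclipsed): SH(0°)/CH2Cl(0°) eclipsed 2.8; OH(120°)/Et(120°) eclipsed 2.4; H(240°)/Ph(240°) eclipsed 2.2 → 7.4 kcal/mol.
CH2Cl at 60° (staggered): SH(0°)/CH2Cl(60°) gauche 1.1; SH(0°)/Ph(300°) gauche 1.0; OH(120°)/CH2Cl(60°) gauche 0.9; OH(120°)/Et(180°) gauche 0.9 → 3.9 kcal/mol.
CH2Cl at 120° (eclipsed): SH(0°)/Ph(0°) eclipsed 3.2; OH(120°)/CH2Cl(120°) eclipsed 2.4; H(240°)/Et(240°) eclipsed 2.0 → 7.6 kcal/mol.
CH2Cl at 180° (staggered): SH(0°)/Et(300°) gauche 1.1; SH(0°)/Ph(60°) gauche 1.0; OH(120°)/CH2Cl(180°) gauche 0.9; OH(120°)/Ph(60°) gauche 0.8 → 3.8 kcal/mol.
CH2Cl at 240° (eclipsed): SH(0°)/Et(0°) eclipsed 3.5; OH(120°)/Ph(120°) eclipsed 2.9; H(240°)/CH2Cl(240°) eclipsed 1.6 → 8.0 kcal/mol.
CH2Cl at 300° (staggered): SH(0°)/CH2Cl(300°) gauche 1.1; SH(0°)/Et(60°) gauche 1.1; OH(120°)/Et(60°) gauche 0.9; OH(120°)/Ph(180°) gauche 0.8 → 3.9 kcal/mol.
The maximum (8.0 kcal/mol) occurs with CH2Cl at 240°.

240°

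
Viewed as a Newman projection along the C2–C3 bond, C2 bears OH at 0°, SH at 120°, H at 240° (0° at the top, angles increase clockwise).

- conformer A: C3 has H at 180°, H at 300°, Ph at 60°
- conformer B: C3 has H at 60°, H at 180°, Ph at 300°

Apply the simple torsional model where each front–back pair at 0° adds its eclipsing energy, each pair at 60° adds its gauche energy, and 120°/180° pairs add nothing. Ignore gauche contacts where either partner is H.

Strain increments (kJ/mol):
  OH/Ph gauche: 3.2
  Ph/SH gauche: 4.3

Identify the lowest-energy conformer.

A is staggered. OH at 0° is gauche with Ph at 60° (3.2); SH at 120° is gauche with Ph at 60° (4.3). Total 7.5 kJ/mol.
B is staggered. OH at 0° is gauche with Ph at 300° (3.2). Total 3.2 kJ/mol.
B has the lowest total (3.2 kJ/mol).

B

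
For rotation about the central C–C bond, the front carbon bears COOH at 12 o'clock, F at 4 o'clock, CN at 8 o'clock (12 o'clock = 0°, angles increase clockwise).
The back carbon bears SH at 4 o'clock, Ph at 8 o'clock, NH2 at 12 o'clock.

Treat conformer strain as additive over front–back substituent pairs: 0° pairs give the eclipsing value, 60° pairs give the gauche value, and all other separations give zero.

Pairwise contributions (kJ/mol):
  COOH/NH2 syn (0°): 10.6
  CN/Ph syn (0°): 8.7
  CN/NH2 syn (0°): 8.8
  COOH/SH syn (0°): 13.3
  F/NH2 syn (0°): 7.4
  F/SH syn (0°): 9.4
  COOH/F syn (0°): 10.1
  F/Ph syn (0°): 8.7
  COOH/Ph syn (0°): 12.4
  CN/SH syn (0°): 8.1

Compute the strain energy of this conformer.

28.7 kJ/mol

This conformer is eclipsed. COOH at 0° is eclipsed with NH2 at 0° (10.6); F at 120° is eclipsed with SH at 120° (9.4); CN at 240° is eclipsed with Ph at 240° (8.7). Total 28.7 kJ/mol.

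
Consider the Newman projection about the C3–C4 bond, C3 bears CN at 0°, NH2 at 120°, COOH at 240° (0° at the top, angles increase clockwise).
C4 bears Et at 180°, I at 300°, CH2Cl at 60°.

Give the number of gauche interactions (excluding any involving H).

6

Non-H gauche pairs: CN(0°)/I(300°); CN(0°)/CH2Cl(60°); NH2(120°)/Et(180°); NH2(120°)/CH2Cl(60°); COOH(240°)/Et(180°); COOH(240°)/I(300°) — 6 interactions.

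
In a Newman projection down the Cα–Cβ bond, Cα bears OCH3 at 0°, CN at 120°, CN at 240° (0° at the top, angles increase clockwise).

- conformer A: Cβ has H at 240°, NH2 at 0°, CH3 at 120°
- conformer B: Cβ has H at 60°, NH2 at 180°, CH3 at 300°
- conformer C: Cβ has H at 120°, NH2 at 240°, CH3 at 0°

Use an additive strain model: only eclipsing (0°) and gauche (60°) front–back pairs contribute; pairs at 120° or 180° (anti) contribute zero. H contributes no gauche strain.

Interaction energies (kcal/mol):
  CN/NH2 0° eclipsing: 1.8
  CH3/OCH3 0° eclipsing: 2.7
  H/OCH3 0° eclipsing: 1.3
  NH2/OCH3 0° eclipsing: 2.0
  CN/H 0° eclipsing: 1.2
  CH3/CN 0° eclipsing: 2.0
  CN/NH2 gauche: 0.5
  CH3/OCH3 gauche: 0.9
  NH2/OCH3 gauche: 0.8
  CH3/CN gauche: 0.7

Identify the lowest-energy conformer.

B

A is eclipsed. OCH3 at 0° is eclipsed with NH2 at 0° (2.0); CN at 120° is eclipsed with CH3 at 120° (2.0); CN at 240° is eclipsed with H at 240° (1.2). Total 5.2 kcal/mol.
B is staggered. OCH3 at 0° is gauche with CH3 at 300° (0.9); CN at 120° is gauche with NH2 at 180° (0.5); CN at 240° is gauche with NH2 at 180° (0.5); CN at 240° is gauche with CH3 at 300° (0.7). Total 2.6 kcal/mol.
C is eclipsed. OCH3 at 0° is eclipsed with CH3 at 0° (2.7); CN at 120° is eclipsed with H at 120° (1.2); CN at 240° is eclipsed with NH2 at 240° (1.8). Total 5.7 kcal/mol.
B has the lowest total (2.6 kcal/mol).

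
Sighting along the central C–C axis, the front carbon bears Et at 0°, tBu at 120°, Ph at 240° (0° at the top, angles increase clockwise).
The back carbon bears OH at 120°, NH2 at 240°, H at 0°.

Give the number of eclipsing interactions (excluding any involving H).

2

Non-H eclipsing pairs: tBu(120°)/OH(120°); Ph(240°)/NH2(240°) — 2 interactions.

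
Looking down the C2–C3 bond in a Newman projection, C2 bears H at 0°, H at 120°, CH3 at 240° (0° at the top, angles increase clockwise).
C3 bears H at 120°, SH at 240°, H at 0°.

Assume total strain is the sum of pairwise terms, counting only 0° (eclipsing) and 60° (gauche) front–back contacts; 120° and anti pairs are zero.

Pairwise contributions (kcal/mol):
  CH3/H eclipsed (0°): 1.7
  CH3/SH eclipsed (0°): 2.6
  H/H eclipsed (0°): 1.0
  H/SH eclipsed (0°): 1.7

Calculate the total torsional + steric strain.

4.6 kcal/mol

This conformer (eclipsed): H–H eclipsed, H–H eclipsed, CH3–SH eclipsed; 1.0 + 1.0 + 2.6 = 4.6 kcal/mol.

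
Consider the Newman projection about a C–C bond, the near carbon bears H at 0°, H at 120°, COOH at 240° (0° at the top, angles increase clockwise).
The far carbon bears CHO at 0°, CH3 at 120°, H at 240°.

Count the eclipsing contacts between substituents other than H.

0

Every eclipsing pair involves H, so the count is 0.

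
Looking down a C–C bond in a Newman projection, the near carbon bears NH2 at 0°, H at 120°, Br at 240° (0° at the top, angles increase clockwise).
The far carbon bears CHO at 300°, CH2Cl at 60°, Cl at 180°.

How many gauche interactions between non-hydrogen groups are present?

Non-H gauche pairs: NH2(0°)/CHO(300°); NH2(0°)/CH2Cl(60°); Br(240°)/CHO(300°); Br(240°)/Cl(180°) — 4 interactions.

4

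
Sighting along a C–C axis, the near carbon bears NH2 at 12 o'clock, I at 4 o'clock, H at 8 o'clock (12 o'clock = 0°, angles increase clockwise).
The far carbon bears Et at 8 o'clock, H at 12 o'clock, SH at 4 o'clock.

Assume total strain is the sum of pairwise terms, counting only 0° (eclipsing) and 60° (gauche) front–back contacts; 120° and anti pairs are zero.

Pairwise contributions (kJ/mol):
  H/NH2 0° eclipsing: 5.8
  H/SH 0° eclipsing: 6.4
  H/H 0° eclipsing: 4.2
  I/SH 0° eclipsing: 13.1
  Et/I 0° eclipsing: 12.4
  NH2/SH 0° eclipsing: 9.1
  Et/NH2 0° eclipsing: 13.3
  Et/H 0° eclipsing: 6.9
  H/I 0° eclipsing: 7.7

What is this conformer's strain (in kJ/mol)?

This conformer (eclipsed): NH2(0°)/H(0°) eclipsed 5.8; I(120°)/SH(120°) eclipsed 13.1; H(240°)/Et(240°) eclipsed 6.9 → 25.8 kJ/mol.

25.8 kJ/mol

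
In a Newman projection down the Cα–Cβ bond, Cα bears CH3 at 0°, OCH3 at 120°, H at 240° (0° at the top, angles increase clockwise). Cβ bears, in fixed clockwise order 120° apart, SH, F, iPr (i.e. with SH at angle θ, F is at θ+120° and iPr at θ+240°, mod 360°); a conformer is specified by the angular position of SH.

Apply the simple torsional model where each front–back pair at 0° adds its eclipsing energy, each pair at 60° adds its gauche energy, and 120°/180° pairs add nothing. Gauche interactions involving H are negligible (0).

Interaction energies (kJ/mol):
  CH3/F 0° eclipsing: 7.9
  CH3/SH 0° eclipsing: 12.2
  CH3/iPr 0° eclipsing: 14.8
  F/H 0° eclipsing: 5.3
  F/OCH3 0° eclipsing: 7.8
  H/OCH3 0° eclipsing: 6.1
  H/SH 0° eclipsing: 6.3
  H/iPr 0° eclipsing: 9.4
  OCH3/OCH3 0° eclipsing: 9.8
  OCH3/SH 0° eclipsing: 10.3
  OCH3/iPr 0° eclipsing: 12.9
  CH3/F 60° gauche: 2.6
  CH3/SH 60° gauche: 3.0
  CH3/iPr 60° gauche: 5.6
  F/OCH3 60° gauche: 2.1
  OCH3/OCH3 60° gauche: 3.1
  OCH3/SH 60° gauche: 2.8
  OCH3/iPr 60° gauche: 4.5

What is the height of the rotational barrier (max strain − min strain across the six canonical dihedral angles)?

SH at 0° (eclipsed): CH3(0°)/SH(0°) eclipsed 12.2; OCH3(120°)/F(120°) eclipsed 7.8; H(240°)/iPr(240°) eclipsed 9.4 → 29.4 kJ/mol.
SH at 60° (staggered): CH3(0°)/SH(60°) gauche 3.0; CH3(0°)/iPr(300°) gauche 5.6; OCH3(120°)/SH(60°) gauche 2.8; OCH3(120°)/F(180°) gauche 2.1 → 13.5 kJ/mol.
SH at 120° (eclipsed): CH3(0°)/iPr(0°) eclipsed 14.8; OCH3(120°)/SH(120°) eclipsed 10.3; H(240°)/F(240°) eclipsed 5.3 → 30.4 kJ/mol.
SH at 180° (staggered): CH3(0°)/F(300°) gauche 2.6; CH3(0°)/iPr(60°) gauche 5.6; OCH3(120°)/SH(180°) gauche 2.8; OCH3(120°)/iPr(60°) gauche 4.5 → 15.5 kJ/mol.
SH at 240° (eclipsed): CH3(0°)/F(0°) eclipsed 7.9; OCH3(120°)/iPr(120°) eclipsed 12.9; H(240°)/SH(240°) eclipsed 6.3 → 27.1 kJ/mol.
SH at 300° (staggered): CH3(0°)/SH(300°) gauche 3.0; CH3(0°)/F(60°) gauche 2.6; OCH3(120°)/F(60°) gauche 2.1; OCH3(120°)/iPr(180°) gauche 4.5 → 12.2 kJ/mol.
Max at 120° (30.4 kJ/mol), min at 300° (12.2 kJ/mol); barrier = 18.2 kJ/mol.

18.2 kJ/mol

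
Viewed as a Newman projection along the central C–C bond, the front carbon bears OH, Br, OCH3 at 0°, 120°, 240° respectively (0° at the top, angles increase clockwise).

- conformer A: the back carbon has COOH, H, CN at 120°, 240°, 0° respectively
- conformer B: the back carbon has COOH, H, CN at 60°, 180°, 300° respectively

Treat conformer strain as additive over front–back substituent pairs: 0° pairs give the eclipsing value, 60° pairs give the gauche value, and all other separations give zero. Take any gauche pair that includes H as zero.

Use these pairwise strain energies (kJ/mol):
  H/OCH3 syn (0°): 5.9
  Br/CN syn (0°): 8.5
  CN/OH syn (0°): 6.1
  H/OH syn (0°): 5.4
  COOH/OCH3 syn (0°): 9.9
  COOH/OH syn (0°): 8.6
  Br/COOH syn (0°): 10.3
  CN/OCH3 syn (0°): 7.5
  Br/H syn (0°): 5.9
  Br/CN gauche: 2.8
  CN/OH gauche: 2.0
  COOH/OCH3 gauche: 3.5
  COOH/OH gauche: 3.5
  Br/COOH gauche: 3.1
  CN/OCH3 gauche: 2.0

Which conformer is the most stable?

B

A (eclipsed): OH(0°)/CN(0°) eclipsed 6.1; Br(120°)/COOH(120°) eclipsed 10.3; OCH3(240°)/H(240°) eclipsed 5.9 → 22.3 kJ/mol.
B (staggered): OH(0°)/COOH(60°) gauche 3.5; OH(0°)/CN(300°) gauche 2.0; Br(120°)/COOH(60°) gauche 3.1; OCH3(240°)/CN(300°) gauche 2.0 → 10.6 kJ/mol.
B has the lowest total (10.6 kJ/mol).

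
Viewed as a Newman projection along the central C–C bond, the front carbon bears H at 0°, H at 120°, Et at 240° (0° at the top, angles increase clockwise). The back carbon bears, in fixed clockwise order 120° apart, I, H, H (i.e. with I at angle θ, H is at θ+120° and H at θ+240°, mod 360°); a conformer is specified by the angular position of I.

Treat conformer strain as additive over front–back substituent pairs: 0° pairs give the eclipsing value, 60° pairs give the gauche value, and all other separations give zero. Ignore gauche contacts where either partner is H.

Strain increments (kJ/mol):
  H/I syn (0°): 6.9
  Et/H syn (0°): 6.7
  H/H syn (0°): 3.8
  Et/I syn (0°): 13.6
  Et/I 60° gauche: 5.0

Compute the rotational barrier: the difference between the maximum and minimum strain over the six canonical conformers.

21.2 kJ/mol

I at 0° (eclipsed): H–I eclipsed, H–H eclipsed, Et–H eclipsed; 6.9 + 3.8 + 6.7 = 17.4 kJ/mol.
I at 60° (staggered): no non-H gauche contacts → 0.0 kJ/mol.
I at 120° (eclipsed): H–H eclipsed, H–I eclipsed, Et–H eclipsed; 3.8 + 6.9 + 6.7 = 17.4 kJ/mol.
I at 180° (staggered): Et–I gauche; 5.0 = 5.0 kJ/mol.
I at 240° (eclipsed): H–H eclipsed, H–H eclipsed, Et–I eclipsed; 3.8 + 3.8 + 13.6 = 21.2 kJ/mol.
I at 300° (staggered): Et–I gauche; 5.0 = 5.0 kJ/mol.
Max at 240° (21.2 kJ/mol), min at 60° (0.0 kJ/mol); barrier = 21.2 kJ/mol.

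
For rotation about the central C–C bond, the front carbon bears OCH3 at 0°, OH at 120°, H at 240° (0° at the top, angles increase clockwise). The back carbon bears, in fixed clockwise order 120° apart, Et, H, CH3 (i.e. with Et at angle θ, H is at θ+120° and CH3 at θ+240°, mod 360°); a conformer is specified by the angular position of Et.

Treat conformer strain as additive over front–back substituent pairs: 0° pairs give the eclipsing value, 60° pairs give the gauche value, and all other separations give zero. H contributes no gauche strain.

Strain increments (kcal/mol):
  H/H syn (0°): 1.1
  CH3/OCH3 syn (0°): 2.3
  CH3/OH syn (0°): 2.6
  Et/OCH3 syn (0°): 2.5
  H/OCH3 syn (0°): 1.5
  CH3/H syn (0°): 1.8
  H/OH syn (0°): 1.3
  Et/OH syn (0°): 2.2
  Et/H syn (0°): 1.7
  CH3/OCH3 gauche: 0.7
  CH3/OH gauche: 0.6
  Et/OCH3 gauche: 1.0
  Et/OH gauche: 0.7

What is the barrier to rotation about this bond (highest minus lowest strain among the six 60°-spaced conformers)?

4.2 kcal/mol

Et at 0° (eclipsed): OCH3–Et eclipsed, OH–H eclipsed, H–CH3 eclipsed; 2.5 + 1.3 + 1.8 = 5.6 kcal/mol.
Et at 60° (staggered): OCH3–Et gauche, OCH3–CH3 gauche, OH–Et gauche; 1.0 + 0.7 + 0.7 = 2.4 kcal/mol.
Et at 120° (eclipsed): OCH3–CH3 eclipsed, OH–Et eclipsed, H–H eclipsed; 2.3 + 2.2 + 1.1 = 5.6 kcal/mol.
Et at 180° (staggered): OCH3–CH3 gauche, OH–Et gauche, OH–CH3 gauche; 0.7 + 0.7 + 0.6 = 2.0 kcal/mol.
Et at 240° (eclipsed): OCH3–H eclipsed, OH–CH3 eclipsed, H–Et eclipsed; 1.5 + 2.6 + 1.7 = 5.8 kcal/mol.
Et at 300° (staggered): OCH3–Et gauche, OH–CH3 gauche; 1.0 + 0.6 = 1.6 kcal/mol.
Max at 240° (5.8 kcal/mol), min at 300° (1.6 kcal/mol); barrier = 4.2 kcal/mol.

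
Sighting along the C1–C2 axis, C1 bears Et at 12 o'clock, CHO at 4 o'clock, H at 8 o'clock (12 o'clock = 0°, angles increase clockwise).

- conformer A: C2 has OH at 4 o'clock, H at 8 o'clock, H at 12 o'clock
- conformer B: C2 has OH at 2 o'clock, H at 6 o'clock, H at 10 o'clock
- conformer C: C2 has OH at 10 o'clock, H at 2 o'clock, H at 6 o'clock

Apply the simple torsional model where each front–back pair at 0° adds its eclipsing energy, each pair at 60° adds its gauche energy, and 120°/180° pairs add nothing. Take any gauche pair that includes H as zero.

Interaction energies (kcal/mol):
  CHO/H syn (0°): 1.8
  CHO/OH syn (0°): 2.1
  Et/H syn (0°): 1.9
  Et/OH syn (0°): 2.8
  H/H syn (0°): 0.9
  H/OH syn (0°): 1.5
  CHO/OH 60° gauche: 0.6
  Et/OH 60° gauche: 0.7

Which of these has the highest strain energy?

A

A is eclipsed. Et at 0° is eclipsed with H at 0° (1.9); CHO at 120° is eclipsed with OH at 120° (2.1); H at 240° is eclipsed with H at 240° (0.9). Total 4.9 kcal/mol.
B is staggered. Et at 0° is gauche with OH at 60° (0.7); CHO at 120° is gauche with OH at 60° (0.6). Total 1.3 kcal/mol.
C is staggered. Et at 0° is gauche with OH at 300° (0.7). Total 0.7 kcal/mol.
A has the highest total (4.9 kcal/mol).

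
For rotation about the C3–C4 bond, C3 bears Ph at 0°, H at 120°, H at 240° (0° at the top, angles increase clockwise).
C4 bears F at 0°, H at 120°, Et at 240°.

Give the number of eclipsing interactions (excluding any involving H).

Non-H eclipsing pairs: Ph(0°)/F(0°) — 1 interaction.

1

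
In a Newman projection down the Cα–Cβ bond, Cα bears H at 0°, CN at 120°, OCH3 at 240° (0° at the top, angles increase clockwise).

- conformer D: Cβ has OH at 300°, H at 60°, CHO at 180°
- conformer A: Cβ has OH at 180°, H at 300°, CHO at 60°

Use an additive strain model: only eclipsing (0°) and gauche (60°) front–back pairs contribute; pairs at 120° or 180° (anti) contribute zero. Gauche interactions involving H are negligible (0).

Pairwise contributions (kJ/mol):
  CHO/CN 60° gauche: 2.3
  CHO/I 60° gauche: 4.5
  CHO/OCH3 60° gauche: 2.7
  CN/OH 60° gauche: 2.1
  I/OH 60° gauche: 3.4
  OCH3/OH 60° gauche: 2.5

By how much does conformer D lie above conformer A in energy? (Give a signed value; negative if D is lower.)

+0.6 kJ/mol

D (staggered): CN–CHO gauche, OCH3–OH gauche, OCH3–CHO gauche; 2.3 + 2.5 + 2.7 = 7.5 kJ/mol.
A (staggered): CN–OH gauche, CN–CHO gauche, OCH3–OH gauche; 2.1 + 2.3 + 2.5 = 6.9 kJ/mol.
E(D) − E(A) = 7.5 − 6.9 = +0.6 kJ/mol.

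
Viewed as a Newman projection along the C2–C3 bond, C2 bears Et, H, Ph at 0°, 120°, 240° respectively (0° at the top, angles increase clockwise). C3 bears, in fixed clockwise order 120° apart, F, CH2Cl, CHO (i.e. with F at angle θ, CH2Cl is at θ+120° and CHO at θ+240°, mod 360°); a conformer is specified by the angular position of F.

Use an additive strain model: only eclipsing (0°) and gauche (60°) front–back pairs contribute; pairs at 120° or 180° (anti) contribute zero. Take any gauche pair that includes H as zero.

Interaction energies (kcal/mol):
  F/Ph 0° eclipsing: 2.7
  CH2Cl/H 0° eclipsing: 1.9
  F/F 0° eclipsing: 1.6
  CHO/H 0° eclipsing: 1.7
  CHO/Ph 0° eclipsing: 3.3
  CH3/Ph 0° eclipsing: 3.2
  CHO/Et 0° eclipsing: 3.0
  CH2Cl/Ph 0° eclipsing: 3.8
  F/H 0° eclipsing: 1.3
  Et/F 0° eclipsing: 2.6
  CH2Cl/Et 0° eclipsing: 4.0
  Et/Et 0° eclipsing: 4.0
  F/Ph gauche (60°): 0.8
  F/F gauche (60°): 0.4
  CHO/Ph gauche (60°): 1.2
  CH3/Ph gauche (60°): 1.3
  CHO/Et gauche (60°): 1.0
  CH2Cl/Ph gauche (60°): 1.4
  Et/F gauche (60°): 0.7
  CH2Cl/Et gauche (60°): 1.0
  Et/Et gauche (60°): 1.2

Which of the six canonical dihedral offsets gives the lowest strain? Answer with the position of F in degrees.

F at 0° (eclipsed): Et(0°)/F(0°) eclipsed 2.6; H(120°)/CH2Cl(120°) eclipsed 1.9; Ph(240°)/CHO(240°) eclipsed 3.3 → 7.8 kcal/mol.
F at 60° (staggered): Et(0°)/F(60°) gauche 0.7; Et(0°)/CHO(300°) gauche 1.0; Ph(240°)/CH2Cl(180°) gauche 1.4; Ph(240°)/CHO(300°) gauche 1.2 → 4.3 kcal/mol.
F at 120° (eclipsed): Et(0°)/CHO(0°) eclipsed 3.0; H(120°)/F(120°) eclipsed 1.3; Ph(240°)/CH2Cl(240°) eclipsed 3.8 → 8.1 kcal/mol.
F at 180° (staggered): Et(0°)/CH2Cl(300°) gauche 1.0; Et(0°)/CHO(60°) gauche 1.0; Ph(240°)/F(180°) gauche 0.8; Ph(240°)/CH2Cl(300°) gauche 1.4 → 4.2 kcal/mol.
F at 240° (eclipsed): Et(0°)/CH2Cl(0°) eclipsed 4.0; H(120°)/CHO(120°) eclipsed 1.7; Ph(240°)/F(240°) eclipsed 2.7 → 8.4 kcal/mol.
F at 300° (staggered): Et(0°)/F(300°) gauche 0.7; Et(0°)/CH2Cl(60°) gauche 1.0; Ph(240°)/F(300°) gauche 0.8; Ph(240°)/CHO(180°) gauche 1.2 → 3.7 kcal/mol.
The minimum (3.7 kcal/mol) occurs with F at 300°.

300°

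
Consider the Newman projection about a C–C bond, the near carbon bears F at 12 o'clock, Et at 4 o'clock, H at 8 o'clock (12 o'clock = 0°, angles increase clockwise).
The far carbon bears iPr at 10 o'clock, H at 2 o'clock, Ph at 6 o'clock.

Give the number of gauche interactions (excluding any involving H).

Non-H gauche pairs: F(0°)/iPr(300°); Et(120°)/Ph(180°) — 2 interactions.

2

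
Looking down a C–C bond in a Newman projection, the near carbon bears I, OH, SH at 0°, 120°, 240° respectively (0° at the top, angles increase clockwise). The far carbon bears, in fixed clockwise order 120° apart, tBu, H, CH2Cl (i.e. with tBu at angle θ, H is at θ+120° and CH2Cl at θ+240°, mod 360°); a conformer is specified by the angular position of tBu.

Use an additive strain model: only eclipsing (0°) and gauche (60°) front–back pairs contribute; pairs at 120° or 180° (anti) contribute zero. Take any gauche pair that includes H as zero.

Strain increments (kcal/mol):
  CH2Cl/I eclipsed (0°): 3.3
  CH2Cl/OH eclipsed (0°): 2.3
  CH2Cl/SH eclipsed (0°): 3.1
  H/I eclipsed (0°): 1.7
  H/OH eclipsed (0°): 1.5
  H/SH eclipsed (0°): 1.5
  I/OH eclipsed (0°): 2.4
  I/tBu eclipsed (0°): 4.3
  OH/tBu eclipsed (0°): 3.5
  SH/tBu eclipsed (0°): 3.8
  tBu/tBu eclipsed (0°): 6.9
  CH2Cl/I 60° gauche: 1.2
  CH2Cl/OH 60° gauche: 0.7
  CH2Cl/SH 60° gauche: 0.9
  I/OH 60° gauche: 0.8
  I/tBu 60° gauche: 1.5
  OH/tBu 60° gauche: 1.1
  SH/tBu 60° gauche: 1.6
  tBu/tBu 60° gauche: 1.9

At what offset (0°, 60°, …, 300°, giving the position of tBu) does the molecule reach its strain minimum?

180°

tBu at 0° (eclipsed): I(0°)/tBu(0°) eclipsed 4.3; OH(120°)/H(120°) eclipsed 1.5; SH(240°)/CH2Cl(240°) eclipsed 3.1 → 8.9 kcal/mol.
tBu at 60° (staggered): I(0°)/tBu(60°) gauche 1.5; I(0°)/CH2Cl(300°) gauche 1.2; OH(120°)/tBu(60°) gauche 1.1; SH(240°)/CH2Cl(300°) gauche 0.9 → 4.7 kcal/mol.
tBu at 120° (eclipsed): I(0°)/CH2Cl(0°) eclipsed 3.3; OH(120°)/tBu(120°) eclipsed 3.5; SH(240°)/H(240°) eclipsed 1.5 → 8.3 kcal/mol.
tBu at 180° (staggered): I(0°)/CH2Cl(60°) gauche 1.2; OH(120°)/tBu(180°) gauche 1.1; OH(120°)/CH2Cl(60°) gauche 0.7; SH(240°)/tBu(180°) gauche 1.6 → 4.6 kcal/mol.
tBu at 240° (eclipsed): I(0°)/H(0°) eclipsed 1.7; OH(120°)/CH2Cl(120°) eclipsed 2.3; SH(240°)/tBu(240°) eclipsed 3.8 → 7.8 kcal/mol.
tBu at 300° (staggered): I(0°)/tBu(300°) gauche 1.5; OH(120°)/CH2Cl(180°) gauche 0.7; SH(240°)/tBu(300°) gauche 1.6; SH(240°)/CH2Cl(180°) gauche 0.9 → 4.7 kcal/mol.
The minimum (4.6 kcal/mol) occurs with tBu at 180°.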